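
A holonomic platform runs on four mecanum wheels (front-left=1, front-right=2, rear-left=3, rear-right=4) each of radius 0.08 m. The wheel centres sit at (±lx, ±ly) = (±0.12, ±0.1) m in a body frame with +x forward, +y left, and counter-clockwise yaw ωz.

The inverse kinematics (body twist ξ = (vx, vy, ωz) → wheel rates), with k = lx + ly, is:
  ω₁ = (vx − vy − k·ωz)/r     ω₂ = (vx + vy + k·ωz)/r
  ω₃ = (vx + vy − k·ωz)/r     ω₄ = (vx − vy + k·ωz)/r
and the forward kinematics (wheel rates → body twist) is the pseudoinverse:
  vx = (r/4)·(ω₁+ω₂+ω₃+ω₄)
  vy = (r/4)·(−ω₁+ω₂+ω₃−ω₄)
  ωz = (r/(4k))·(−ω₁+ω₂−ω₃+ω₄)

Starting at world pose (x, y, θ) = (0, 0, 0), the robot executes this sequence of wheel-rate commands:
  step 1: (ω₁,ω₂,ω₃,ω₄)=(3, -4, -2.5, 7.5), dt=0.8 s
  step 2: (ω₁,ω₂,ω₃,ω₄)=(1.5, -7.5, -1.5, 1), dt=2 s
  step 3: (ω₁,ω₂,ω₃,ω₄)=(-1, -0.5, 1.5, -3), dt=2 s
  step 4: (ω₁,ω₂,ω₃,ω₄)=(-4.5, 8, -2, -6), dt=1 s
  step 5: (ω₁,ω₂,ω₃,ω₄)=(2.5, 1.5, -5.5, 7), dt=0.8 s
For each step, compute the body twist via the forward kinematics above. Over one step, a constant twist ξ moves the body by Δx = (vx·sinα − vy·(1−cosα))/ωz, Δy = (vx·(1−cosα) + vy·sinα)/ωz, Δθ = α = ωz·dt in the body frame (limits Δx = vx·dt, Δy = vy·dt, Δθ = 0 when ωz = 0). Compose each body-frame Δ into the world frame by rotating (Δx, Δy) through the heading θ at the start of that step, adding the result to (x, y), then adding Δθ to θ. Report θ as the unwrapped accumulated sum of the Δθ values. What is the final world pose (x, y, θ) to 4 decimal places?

(0.1302, -0.4721, -0.0818)

step 1: ξ=(vx,vy,ωz)=(0.0800, -0.3400, 0.2727), dt=0.8 → body Δ=(0.0930, -0.2629, 0.2182) → world pose (0.0930, -0.2629, 0.2182)
step 2: ξ=(vx,vy,ωz)=(-0.1300, -0.2300, -0.5909), dt=2.0 → body Δ=(-0.4452, -0.2236, -1.1818) → world pose (-0.2932, -0.5775, -0.9636)
step 3: ξ=(vx,vy,ωz)=(-0.0600, 0.1000, -0.3636), dt=2.0 → body Δ=(-0.0401, 0.2246, -0.7273) → world pose (-0.1316, -0.4165, -1.6909)
step 4: ξ=(vx,vy,ωz)=(-0.0900, 0.3300, 0.7727), dt=1.0 → body Δ=(-0.2026, 0.2650, 0.7727) → world pose (0.1558, -0.2471, -0.9182)
step 5: ξ=(vx,vy,ωz)=(0.1100, -0.2700, 1.0455), dt=0.8 → body Δ=(0.1633, -0.1570, 0.8364) → world pose (0.1302, -0.4721, -0.0818)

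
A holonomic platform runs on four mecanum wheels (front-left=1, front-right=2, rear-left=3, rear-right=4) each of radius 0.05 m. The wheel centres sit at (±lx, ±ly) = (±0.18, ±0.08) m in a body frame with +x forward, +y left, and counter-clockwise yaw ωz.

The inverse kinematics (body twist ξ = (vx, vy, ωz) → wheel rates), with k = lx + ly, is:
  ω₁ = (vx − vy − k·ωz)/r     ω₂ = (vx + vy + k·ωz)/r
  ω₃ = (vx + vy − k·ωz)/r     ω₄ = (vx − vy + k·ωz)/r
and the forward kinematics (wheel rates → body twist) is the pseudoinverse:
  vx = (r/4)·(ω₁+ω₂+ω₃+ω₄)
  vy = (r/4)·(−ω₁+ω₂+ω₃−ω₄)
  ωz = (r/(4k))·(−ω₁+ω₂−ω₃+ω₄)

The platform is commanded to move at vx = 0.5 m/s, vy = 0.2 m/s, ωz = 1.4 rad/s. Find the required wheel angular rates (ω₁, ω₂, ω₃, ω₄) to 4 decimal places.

k = lx + ly = 0.18 + 0.08 = 0.2600;  k·ωz = 0.2600·1.4 = 0.3640
ω₁ (FL) = (vx − vy − k·ωz)/r = -0.0640/0.05 = -1.2800
ω₂ (FR) = (vx + vy + k·ωz)/r = 1.0640/0.05 = 21.2800
ω₃ (RL) = (vx + vy − k·ωz)/r = 0.3360/0.05 = 6.7200
ω₄ (RR) = (vx − vy + k·ωz)/r = 0.6640/0.05 = 13.2800

(-1.2800, 21.2800, 6.7200, 13.2800)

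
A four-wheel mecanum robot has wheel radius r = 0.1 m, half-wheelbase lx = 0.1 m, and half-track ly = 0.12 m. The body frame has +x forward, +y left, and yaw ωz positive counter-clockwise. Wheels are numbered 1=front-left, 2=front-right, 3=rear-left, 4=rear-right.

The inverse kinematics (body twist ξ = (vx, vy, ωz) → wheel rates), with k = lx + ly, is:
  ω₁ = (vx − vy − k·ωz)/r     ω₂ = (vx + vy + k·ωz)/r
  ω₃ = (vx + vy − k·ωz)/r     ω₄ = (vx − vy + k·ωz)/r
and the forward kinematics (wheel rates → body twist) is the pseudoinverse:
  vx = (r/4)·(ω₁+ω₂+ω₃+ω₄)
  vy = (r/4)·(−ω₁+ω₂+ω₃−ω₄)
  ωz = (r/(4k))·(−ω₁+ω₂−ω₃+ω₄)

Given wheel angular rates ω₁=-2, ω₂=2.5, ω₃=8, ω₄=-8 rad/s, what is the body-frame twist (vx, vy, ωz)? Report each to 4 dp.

k = lx + ly = 0.1 + 0.12 = 0.2200
ω₁+ω₂+ω₃+ω₄ = 0.5000  →  vx = (0.1/4)·0.5000 = 0.0125
−ω₁+ω₂+ω₃−ω₄ = 20.5000  →  vy = (0.1/4)·20.5000 = 0.5125
−ω₁+ω₂−ω₃+ω₄ = -11.5000  →  ωz = (0.1/0.8800)·-11.5000 = -1.3068

(0.0125, 0.5125, -1.3068)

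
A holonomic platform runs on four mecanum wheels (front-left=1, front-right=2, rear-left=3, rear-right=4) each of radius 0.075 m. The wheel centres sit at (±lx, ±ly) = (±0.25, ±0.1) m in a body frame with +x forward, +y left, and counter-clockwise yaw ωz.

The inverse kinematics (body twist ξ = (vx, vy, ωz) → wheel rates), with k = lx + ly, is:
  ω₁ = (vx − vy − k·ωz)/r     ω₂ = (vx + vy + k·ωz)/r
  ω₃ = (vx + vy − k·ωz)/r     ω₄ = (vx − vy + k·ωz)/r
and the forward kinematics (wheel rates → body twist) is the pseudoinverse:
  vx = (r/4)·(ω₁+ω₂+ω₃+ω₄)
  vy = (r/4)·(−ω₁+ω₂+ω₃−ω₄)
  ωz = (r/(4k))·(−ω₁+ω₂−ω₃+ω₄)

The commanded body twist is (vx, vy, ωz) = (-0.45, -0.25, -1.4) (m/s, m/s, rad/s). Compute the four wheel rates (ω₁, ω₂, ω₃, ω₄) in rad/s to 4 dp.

(3.8667, -15.8667, -2.8000, -9.2000)

k = lx + ly = 0.25 + 0.1 = 0.3500;  k·ωz = 0.3500·-1.4 = -0.4900
ω₁ (FL) = (vx − vy − k·ωz)/r = 0.2900/0.075 = 3.8667
ω₂ (FR) = (vx + vy + k·ωz)/r = -1.1900/0.075 = -15.8667
ω₃ (RL) = (vx + vy − k·ωz)/r = -0.2100/0.075 = -2.8000
ω₄ (RR) = (vx − vy + k·ωz)/r = -0.6900/0.075 = -9.2000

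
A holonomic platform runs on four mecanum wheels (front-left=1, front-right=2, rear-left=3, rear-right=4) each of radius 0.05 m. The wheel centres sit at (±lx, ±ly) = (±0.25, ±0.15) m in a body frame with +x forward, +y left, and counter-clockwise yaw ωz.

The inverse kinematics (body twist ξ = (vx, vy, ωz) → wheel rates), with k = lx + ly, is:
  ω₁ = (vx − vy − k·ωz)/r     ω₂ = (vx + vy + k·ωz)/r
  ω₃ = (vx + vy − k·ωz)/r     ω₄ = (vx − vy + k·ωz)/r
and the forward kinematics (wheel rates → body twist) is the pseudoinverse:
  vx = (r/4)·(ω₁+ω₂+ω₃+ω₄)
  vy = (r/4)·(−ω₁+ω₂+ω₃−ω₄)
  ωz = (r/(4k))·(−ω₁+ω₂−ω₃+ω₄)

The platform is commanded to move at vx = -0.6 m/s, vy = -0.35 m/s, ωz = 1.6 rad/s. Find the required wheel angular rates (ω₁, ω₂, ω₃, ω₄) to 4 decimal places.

(-17.8000, -6.2000, -31.8000, 7.8000)

k = lx + ly = 0.25 + 0.15 = 0.4000;  k·ωz = 0.4000·1.6 = 0.6400
ω₁ (FL) = (vx − vy − k·ωz)/r = -0.8900/0.05 = -17.8000
ω₂ (FR) = (vx + vy + k·ωz)/r = -0.3100/0.05 = -6.2000
ω₃ (RL) = (vx + vy − k·ωz)/r = -1.5900/0.05 = -31.8000
ω₄ (RR) = (vx − vy + k·ωz)/r = 0.3900/0.05 = 7.8000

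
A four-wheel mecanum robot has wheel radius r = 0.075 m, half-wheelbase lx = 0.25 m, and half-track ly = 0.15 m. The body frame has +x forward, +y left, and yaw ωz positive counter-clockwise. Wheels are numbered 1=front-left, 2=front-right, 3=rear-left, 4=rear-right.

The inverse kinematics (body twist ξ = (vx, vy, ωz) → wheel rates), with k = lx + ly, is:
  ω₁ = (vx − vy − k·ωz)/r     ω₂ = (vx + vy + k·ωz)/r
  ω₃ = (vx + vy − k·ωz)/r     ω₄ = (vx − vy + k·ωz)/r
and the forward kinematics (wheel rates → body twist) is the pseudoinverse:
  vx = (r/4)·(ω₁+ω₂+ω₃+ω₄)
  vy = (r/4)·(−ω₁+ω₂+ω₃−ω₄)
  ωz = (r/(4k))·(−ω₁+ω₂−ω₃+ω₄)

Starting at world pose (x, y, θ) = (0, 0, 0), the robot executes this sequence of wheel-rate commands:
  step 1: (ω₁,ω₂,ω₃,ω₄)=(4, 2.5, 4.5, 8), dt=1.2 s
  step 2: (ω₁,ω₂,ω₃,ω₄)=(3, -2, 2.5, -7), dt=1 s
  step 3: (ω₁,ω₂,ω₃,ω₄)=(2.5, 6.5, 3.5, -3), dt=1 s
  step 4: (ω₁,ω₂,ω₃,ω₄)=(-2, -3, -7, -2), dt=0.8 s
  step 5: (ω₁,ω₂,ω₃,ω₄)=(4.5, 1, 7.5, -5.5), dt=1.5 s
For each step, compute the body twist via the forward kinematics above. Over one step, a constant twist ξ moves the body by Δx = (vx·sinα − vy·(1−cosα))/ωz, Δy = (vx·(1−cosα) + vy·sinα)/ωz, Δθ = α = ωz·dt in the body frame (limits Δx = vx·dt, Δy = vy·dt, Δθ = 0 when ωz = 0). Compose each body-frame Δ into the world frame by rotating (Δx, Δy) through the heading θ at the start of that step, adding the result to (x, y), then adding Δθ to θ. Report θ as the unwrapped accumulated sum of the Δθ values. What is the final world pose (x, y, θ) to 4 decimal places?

(0.7393, 0.0408, -1.6945)

step 1: ξ=(vx,vy,ωz)=(0.3562, -0.0938, 0.0937), dt=1.2 → body Δ=(0.4329, -0.0882, 0.1125) → world pose (0.4329, -0.0882, 0.1125)
step 2: ξ=(vx,vy,ωz)=(-0.0656, 0.0844, -0.6797), dt=1.0 → body Δ=(-0.0331, 0.0995, -0.6797) → world pose (0.3889, 0.0069, -0.5672)
step 3: ξ=(vx,vy,ωz)=(0.1781, 0.1969, -0.1172), dt=1.0 → body Δ=(0.1892, 0.1860, -0.1172) → world pose (0.6484, 0.0621, -0.6844)
step 4: ξ=(vx,vy,ωz)=(-0.2625, -0.1125, 0.1875), dt=0.8 → body Δ=(-0.2025, -0.1054, 0.1500) → world pose (0.4249, 0.1085, -0.5344)
step 5: ξ=(vx,vy,ωz)=(0.1406, 0.1781, -0.7734), dt=1.5 → body Δ=(0.3051, 0.1019, -1.1602) → world pose (0.7393, 0.0408, -1.6945)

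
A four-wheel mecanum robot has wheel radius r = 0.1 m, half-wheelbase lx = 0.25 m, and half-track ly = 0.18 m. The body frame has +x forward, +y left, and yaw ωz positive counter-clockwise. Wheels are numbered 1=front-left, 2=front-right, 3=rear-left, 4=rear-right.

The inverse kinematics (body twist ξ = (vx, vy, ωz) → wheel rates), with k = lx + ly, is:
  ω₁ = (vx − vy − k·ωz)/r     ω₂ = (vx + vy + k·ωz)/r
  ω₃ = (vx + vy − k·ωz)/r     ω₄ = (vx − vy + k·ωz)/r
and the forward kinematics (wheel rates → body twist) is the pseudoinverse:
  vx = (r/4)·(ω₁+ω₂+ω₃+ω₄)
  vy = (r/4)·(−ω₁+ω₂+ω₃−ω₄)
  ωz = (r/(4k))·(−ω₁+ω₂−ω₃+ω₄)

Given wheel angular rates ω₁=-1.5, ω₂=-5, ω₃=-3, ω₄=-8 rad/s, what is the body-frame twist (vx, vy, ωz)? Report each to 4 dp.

k = lx + ly = 0.25 + 0.18 = 0.4300
ω₁+ω₂+ω₃+ω₄ = -17.5000  →  vx = (0.1/4)·-17.5000 = -0.4375
−ω₁+ω₂+ω₃−ω₄ = 1.5000  →  vy = (0.1/4)·1.5000 = 0.0375
−ω₁+ω₂−ω₃+ω₄ = -8.5000  →  ωz = (0.1/1.7200)·-8.5000 = -0.4942

(-0.4375, 0.0375, -0.4942)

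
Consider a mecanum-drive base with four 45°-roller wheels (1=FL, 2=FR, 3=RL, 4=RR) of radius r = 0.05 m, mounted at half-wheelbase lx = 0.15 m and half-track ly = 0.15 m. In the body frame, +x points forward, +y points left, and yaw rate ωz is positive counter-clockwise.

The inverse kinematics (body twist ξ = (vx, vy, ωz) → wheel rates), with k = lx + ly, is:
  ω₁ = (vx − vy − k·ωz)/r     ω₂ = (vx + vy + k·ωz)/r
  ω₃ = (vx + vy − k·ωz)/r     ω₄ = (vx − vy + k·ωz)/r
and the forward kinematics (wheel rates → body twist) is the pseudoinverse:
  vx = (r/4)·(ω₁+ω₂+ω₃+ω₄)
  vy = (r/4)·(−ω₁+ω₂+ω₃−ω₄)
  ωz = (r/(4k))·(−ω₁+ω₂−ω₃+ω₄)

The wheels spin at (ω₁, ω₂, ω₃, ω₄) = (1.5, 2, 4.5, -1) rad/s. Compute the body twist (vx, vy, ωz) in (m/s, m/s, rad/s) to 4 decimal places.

k = lx + ly = 0.15 + 0.15 = 0.3000
ω₁+ω₂+ω₃+ω₄ = 7.0000  →  vx = (0.05/4)·7.0000 = 0.0875
−ω₁+ω₂+ω₃−ω₄ = 6.0000  →  vy = (0.05/4)·6.0000 = 0.0750
−ω₁+ω₂−ω₃+ω₄ = -5.0000  →  ωz = (0.05/1.2000)·-5.0000 = -0.2083

(0.0875, 0.0750, -0.2083)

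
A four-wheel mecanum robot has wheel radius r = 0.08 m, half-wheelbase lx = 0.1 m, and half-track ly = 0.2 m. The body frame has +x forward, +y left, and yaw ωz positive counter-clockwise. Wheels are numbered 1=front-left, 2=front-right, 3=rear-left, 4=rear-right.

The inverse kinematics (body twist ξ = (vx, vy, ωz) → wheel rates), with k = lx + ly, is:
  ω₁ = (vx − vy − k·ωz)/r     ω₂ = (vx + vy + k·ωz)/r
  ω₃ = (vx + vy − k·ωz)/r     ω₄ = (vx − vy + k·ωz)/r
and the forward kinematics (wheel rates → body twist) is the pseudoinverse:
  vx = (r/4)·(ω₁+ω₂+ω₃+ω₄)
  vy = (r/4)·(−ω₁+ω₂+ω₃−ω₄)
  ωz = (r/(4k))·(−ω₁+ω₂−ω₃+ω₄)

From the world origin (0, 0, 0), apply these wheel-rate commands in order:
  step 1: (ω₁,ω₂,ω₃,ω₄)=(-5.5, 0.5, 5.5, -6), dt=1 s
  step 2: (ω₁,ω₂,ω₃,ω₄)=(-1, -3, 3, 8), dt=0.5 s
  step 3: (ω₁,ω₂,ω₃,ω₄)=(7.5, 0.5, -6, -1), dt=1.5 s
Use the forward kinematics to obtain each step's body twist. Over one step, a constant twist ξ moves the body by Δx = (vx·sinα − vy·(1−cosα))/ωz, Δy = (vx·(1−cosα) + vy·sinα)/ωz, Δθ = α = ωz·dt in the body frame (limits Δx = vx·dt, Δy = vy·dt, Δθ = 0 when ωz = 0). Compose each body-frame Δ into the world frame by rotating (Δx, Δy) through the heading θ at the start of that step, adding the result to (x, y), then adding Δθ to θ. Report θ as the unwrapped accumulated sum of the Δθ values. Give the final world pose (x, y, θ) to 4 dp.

step 1: ξ=(vx,vy,ωz)=(-0.1100, 0.3500, -0.3667), dt=1.0 → body Δ=(-0.0441, 0.3622, -0.3667) → world pose (-0.0441, 0.3622, -0.3667)
step 2: ξ=(vx,vy,ωz)=(0.1400, -0.1400, 0.2000), dt=0.5 → body Δ=(0.0734, -0.0664, 0.1000) → world pose (0.0006, 0.2739, -0.2667)
step 3: ξ=(vx,vy,ωz)=(0.0200, -0.2400, -0.1333), dt=1.5 → body Δ=(-0.0061, -0.3606, -0.2000) → world pose (-0.1003, -0.0724, -0.4667)

(-0.1003, -0.0724, -0.4667)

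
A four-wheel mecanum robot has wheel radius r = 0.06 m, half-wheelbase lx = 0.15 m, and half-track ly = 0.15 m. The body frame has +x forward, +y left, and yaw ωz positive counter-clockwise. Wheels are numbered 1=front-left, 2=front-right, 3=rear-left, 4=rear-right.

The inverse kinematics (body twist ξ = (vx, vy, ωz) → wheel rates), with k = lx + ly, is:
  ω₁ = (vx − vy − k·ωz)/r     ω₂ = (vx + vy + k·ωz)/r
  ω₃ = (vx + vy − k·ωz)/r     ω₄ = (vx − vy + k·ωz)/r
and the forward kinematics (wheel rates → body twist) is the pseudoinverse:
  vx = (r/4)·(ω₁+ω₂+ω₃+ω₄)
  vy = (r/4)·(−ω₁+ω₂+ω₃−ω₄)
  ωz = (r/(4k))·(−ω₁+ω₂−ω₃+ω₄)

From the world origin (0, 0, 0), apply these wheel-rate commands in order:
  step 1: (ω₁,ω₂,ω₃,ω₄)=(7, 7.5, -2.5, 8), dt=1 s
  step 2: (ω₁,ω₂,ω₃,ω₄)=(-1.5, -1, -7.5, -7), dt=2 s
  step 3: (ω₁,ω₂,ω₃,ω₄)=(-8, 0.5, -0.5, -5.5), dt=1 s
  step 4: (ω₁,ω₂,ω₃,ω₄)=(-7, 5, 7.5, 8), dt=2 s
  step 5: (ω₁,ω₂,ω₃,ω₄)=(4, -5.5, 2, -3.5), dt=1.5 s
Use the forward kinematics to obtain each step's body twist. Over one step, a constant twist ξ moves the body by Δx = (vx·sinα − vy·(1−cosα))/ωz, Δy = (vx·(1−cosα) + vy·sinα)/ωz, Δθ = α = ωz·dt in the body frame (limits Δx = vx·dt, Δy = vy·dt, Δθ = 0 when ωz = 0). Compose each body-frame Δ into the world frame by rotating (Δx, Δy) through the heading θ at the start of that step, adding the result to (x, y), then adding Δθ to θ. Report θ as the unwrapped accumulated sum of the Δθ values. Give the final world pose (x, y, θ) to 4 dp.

(-0.5746, 0.0102, 0.9500)

step 1: ξ=(vx,vy,ωz)=(0.3000, -0.1500, 0.5500), dt=1.0 → body Δ=(0.3253, -0.0621, 0.5500) → world pose (0.3253, -0.0621, 0.5500)
step 2: ξ=(vx,vy,ωz)=(-0.2550, 0.0000, 0.0500), dt=2.0 → body Δ=(-0.5092, -0.0255, 0.1000) → world pose (-0.0954, -0.3500, 0.6500)
step 3: ξ=(vx,vy,ωz)=(-0.2025, 0.2025, 0.1750), dt=1.0 → body Δ=(-0.2191, 0.1838, 0.1750) → world pose (-0.3811, -0.3363, 0.8250)
step 4: ξ=(vx,vy,ωz)=(0.2025, 0.1725, 0.6250), dt=2.0 → body Δ=(0.1185, 0.4838, 1.2500) → world pose (-0.6560, 0.0790, 2.0750)
step 5: ξ=(vx,vy,ωz)=(-0.0450, -0.0600, -0.7500), dt=1.5 → body Δ=(-0.0996, -0.0381, -1.1250) → world pose (-0.5746, 0.0102, 0.9500)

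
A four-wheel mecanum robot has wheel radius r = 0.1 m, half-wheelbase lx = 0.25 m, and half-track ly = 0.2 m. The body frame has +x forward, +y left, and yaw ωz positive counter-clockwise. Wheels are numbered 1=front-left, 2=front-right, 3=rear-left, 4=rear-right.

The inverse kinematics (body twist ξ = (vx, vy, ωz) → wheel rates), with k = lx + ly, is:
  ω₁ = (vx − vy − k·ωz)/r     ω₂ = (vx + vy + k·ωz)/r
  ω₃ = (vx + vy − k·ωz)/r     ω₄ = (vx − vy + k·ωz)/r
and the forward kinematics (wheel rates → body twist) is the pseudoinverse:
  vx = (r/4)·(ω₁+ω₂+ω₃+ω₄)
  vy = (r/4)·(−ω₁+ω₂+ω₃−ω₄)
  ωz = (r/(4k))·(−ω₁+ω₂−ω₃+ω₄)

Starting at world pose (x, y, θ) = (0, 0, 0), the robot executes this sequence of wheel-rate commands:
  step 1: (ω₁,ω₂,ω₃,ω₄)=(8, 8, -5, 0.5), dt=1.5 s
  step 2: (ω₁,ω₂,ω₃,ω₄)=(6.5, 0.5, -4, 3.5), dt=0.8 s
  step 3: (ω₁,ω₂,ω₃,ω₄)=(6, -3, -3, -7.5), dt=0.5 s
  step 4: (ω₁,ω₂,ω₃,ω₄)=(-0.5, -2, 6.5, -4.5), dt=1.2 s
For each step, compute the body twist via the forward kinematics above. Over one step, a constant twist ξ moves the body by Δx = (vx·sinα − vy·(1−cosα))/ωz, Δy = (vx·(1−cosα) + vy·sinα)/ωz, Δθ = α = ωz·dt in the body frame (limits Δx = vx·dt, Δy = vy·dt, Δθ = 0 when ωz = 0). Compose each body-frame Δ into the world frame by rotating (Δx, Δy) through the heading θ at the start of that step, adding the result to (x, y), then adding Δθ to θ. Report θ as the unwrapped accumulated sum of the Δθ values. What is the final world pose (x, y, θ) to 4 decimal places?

step 1: ξ=(vx,vy,ωz)=(0.2875, -0.1375, 0.3056), dt=1.5 → body Δ=(0.4628, -0.1020, 0.4583) → world pose (0.4628, -0.1020, 0.4583)
step 2: ξ=(vx,vy,ωz)=(0.1625, -0.3375, 0.0833), dt=0.8 → body Δ=(0.1389, -0.2655, 0.0667) → world pose (0.7048, -0.2786, 0.5250)
step 3: ξ=(vx,vy,ωz)=(-0.1875, -0.1125, -0.7500), dt=0.5 → body Δ=(-0.1020, -0.0376, -0.3750) → world pose (0.6353, -0.3622, 0.1500)
step 4: ξ=(vx,vy,ωz)=(-0.0125, 0.2375, -0.6944), dt=1.2 → body Δ=(0.0987, 0.2590, -0.8333) → world pose (0.6942, -0.0914, -0.6833)

(0.6942, -0.0914, -0.6833)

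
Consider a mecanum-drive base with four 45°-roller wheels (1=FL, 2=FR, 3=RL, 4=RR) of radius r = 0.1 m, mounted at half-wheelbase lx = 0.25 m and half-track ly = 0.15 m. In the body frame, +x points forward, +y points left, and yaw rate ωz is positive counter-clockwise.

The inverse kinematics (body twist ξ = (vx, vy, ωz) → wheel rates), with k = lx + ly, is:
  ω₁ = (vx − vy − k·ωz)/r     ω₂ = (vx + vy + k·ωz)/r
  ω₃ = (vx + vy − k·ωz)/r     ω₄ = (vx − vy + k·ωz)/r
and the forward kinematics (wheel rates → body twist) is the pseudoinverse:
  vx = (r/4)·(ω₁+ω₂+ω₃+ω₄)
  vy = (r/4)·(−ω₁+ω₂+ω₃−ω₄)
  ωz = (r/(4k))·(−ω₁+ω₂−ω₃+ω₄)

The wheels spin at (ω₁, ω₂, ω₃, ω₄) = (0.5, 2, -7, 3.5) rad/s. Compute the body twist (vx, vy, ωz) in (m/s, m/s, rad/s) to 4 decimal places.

(-0.0250, -0.2250, 0.7500)

k = lx + ly = 0.25 + 0.15 = 0.4000
ω₁+ω₂+ω₃+ω₄ = -1.0000  →  vx = (0.1/4)·-1.0000 = -0.0250
−ω₁+ω₂+ω₃−ω₄ = -9.0000  →  vy = (0.1/4)·-9.0000 = -0.2250
−ω₁+ω₂−ω₃+ω₄ = 12.0000  →  ωz = (0.1/1.6000)·12.0000 = 0.7500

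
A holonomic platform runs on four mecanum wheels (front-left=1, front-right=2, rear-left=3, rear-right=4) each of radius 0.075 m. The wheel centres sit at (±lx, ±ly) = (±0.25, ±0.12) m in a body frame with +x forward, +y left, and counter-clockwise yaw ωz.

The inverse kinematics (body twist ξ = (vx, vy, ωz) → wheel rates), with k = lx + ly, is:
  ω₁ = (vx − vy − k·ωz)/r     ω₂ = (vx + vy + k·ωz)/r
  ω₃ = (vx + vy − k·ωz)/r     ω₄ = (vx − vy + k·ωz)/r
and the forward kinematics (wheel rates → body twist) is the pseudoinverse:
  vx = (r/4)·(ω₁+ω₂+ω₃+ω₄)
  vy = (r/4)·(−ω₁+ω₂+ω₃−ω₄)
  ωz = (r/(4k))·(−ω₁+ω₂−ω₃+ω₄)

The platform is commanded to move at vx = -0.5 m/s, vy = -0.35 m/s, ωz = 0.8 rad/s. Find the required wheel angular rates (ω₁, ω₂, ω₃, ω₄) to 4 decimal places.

(-5.9467, -7.3867, -15.2800, 1.9467)

k = lx + ly = 0.25 + 0.12 = 0.3700;  k·ωz = 0.3700·0.8 = 0.2960
ω₁ (FL) = (vx − vy − k·ωz)/r = -0.4460/0.075 = -5.9467
ω₂ (FR) = (vx + vy + k·ωz)/r = -0.5540/0.075 = -7.3867
ω₃ (RL) = (vx + vy − k·ωz)/r = -1.1460/0.075 = -15.2800
ω₄ (RR) = (vx − vy + k·ωz)/r = 0.1460/0.075 = 1.9467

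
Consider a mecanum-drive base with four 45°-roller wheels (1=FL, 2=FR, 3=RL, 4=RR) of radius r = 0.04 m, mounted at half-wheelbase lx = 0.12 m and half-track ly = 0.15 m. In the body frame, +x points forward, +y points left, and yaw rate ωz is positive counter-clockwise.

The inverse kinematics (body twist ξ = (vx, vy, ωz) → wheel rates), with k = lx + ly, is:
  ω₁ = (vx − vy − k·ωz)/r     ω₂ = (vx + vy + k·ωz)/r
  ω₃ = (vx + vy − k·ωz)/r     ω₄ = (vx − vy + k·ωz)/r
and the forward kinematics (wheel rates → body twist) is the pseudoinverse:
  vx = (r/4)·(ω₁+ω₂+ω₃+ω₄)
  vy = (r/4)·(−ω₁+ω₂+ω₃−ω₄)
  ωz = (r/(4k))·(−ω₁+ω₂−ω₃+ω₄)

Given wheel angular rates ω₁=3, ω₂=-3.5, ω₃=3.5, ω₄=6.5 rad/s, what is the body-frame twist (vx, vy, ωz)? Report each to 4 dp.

k = lx + ly = 0.12 + 0.15 = 0.2700
ω₁+ω₂+ω₃+ω₄ = 9.5000  →  vx = (0.04/4)·9.5000 = 0.0950
−ω₁+ω₂+ω₃−ω₄ = -9.5000  →  vy = (0.04/4)·-9.5000 = -0.0950
−ω₁+ω₂−ω₃+ω₄ = -3.5000  →  ωz = (0.04/1.0800)·-3.5000 = -0.1296

(0.0950, -0.0950, -0.1296)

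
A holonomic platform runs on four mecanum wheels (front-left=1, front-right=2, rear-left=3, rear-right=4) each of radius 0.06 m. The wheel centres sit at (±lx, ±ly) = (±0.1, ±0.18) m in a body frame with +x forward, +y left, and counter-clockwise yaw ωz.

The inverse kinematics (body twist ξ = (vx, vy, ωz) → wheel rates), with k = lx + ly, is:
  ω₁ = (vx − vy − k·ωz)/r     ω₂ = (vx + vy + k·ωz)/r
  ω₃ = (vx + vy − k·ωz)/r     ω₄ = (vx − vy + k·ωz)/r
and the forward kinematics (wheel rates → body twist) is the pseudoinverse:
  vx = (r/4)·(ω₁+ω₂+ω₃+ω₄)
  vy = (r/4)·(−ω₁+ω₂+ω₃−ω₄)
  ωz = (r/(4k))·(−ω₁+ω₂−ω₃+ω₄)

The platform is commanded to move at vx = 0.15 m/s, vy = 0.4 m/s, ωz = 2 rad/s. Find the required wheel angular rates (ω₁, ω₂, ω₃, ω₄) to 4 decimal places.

(-13.5000, 18.5000, -0.1667, 5.1667)

k = lx + ly = 0.1 + 0.18 = 0.2800;  k·ωz = 0.2800·2 = 0.5600
ω₁ (FL) = (vx − vy − k·ωz)/r = -0.8100/0.06 = -13.5000
ω₂ (FR) = (vx + vy + k·ωz)/r = 1.1100/0.06 = 18.5000
ω₃ (RL) = (vx + vy − k·ωz)/r = -0.0100/0.06 = -0.1667
ω₄ (RR) = (vx − vy + k·ωz)/r = 0.3100/0.06 = 5.1667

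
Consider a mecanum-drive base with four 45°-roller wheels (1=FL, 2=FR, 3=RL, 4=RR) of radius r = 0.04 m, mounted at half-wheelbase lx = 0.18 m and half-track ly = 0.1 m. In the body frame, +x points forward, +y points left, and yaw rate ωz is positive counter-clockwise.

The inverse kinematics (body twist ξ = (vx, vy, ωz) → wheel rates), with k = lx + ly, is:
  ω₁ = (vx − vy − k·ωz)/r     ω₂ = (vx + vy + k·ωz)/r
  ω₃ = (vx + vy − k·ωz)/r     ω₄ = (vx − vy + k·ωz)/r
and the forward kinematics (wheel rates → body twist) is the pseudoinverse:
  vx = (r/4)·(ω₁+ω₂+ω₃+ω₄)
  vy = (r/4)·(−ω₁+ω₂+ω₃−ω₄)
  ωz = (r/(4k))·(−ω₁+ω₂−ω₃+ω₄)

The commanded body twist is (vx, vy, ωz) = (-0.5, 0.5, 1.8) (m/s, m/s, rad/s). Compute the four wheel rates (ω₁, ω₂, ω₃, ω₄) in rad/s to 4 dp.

(-37.6000, 12.6000, -12.6000, -12.4000)

k = lx + ly = 0.18 + 0.1 = 0.2800;  k·ωz = 0.2800·1.8 = 0.5040
ω₁ (FL) = (vx − vy − k·ωz)/r = -1.5040/0.04 = -37.6000
ω₂ (FR) = (vx + vy + k·ωz)/r = 0.5040/0.04 = 12.6000
ω₃ (RL) = (vx + vy − k·ωz)/r = -0.5040/0.04 = -12.6000
ω₄ (RR) = (vx − vy + k·ωz)/r = -0.4960/0.04 = -12.4000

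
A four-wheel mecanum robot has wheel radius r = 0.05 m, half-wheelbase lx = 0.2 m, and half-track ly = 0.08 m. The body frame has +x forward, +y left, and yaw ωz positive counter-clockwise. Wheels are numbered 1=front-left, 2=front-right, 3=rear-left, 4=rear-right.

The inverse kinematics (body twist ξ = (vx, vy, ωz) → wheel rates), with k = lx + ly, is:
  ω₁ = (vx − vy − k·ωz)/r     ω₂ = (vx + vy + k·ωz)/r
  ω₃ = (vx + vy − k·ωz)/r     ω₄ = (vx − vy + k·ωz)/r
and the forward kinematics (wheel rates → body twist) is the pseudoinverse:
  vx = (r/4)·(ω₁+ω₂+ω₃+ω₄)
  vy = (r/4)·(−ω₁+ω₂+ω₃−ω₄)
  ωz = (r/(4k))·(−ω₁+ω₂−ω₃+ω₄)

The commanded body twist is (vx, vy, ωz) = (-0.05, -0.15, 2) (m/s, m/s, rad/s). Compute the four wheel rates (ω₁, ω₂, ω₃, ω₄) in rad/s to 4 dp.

(-9.2000, 7.2000, -15.2000, 13.2000)

k = lx + ly = 0.2 + 0.08 = 0.2800;  k·ωz = 0.2800·2 = 0.5600
ω₁ (FL) = (vx − vy − k·ωz)/r = -0.4600/0.05 = -9.2000
ω₂ (FR) = (vx + vy + k·ωz)/r = 0.3600/0.05 = 7.2000
ω₃ (RL) = (vx + vy − k·ωz)/r = -0.7600/0.05 = -15.2000
ω₄ (RR) = (vx − vy + k·ωz)/r = 0.6600/0.05 = 13.2000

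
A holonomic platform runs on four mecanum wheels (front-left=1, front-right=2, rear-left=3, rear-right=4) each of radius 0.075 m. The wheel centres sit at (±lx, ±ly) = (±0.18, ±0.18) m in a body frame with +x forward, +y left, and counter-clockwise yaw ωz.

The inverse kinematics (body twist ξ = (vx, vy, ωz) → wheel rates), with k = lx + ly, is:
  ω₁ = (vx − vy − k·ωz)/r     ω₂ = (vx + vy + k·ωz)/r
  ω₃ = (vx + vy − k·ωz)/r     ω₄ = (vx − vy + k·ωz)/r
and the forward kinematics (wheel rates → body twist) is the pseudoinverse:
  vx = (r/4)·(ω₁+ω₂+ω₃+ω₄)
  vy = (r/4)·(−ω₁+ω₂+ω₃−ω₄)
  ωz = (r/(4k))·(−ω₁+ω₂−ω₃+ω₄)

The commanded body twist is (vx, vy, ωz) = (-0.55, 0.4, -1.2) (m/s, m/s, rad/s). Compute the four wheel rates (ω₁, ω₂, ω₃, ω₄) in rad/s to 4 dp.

(-6.9067, -7.7600, 3.7600, -18.4267)

k = lx + ly = 0.18 + 0.18 = 0.3600;  k·ωz = 0.3600·-1.2 = -0.4320
ω₁ (FL) = (vx − vy − k·ωz)/r = -0.5180/0.075 = -6.9067
ω₂ (FR) = (vx + vy + k·ωz)/r = -0.5820/0.075 = -7.7600
ω₃ (RL) = (vx + vy − k·ωz)/r = 0.2820/0.075 = 3.7600
ω₄ (RR) = (vx − vy + k·ωz)/r = -1.3820/0.075 = -18.4267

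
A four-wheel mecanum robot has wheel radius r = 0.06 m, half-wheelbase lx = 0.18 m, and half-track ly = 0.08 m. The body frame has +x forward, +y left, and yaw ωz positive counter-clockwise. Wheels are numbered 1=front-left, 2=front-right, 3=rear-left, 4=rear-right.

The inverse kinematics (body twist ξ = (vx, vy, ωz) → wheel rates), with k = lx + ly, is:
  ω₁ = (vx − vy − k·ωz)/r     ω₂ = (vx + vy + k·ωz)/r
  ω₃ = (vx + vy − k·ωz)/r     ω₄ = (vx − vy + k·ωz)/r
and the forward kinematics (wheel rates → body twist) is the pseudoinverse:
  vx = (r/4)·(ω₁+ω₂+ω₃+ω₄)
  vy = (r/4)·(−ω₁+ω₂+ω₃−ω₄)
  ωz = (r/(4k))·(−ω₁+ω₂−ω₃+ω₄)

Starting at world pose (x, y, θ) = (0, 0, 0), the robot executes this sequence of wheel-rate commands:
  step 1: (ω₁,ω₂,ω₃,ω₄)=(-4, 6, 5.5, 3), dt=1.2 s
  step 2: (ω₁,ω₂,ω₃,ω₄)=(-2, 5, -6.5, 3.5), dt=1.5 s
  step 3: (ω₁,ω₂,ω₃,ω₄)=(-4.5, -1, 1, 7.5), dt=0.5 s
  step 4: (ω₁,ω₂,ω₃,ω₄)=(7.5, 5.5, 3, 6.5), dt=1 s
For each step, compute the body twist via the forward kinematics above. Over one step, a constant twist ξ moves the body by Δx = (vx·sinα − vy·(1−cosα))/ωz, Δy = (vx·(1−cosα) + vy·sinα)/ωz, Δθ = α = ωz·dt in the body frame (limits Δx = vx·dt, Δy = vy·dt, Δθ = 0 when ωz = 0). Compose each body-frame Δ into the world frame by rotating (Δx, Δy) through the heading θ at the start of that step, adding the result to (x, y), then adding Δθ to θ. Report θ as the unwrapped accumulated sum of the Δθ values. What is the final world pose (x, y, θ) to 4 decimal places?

(0.0190, 0.5777, 2.3654)

step 1: ξ=(vx,vy,ωz)=(0.1575, 0.1875, 0.4327), dt=1.2 → body Δ=(0.1235, 0.2630, 0.5192) → world pose (0.1235, 0.2630, 0.5192)
step 2: ξ=(vx,vy,ωz)=(0.0000, -0.0450, 0.9808), dt=1.5 → body Δ=(0.0413, -0.0457, 1.4712) → world pose (0.1820, 0.2439, 1.9904)
step 3: ξ=(vx,vy,ωz)=(0.0450, -0.0450, 0.5769), dt=0.5 → body Δ=(0.0254, -0.0190, 0.2885) → world pose (0.1890, 0.2748, 2.2788)
step 4: ξ=(vx,vy,ωz)=(0.3375, -0.0825, 0.0865), dt=1.0 → body Δ=(0.3406, -0.0678, 0.0865) → world pose (0.0190, 0.5777, 2.3654)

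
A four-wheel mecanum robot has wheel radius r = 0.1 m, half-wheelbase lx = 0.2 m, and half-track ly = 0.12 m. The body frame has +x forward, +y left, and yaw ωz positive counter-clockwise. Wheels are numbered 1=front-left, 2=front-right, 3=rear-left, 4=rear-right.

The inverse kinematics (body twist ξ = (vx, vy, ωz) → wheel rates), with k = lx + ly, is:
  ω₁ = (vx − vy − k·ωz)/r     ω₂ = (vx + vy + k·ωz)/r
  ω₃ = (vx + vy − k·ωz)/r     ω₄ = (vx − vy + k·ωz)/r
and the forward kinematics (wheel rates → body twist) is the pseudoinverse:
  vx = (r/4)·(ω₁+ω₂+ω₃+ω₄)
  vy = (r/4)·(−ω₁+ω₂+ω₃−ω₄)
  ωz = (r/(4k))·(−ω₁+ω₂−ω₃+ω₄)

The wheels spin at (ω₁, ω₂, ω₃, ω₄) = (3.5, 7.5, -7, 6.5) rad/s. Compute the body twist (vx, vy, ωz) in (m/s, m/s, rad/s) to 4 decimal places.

k = lx + ly = 0.2 + 0.12 = 0.3200
ω₁+ω₂+ω₃+ω₄ = 10.5000  →  vx = (0.1/4)·10.5000 = 0.2625
−ω₁+ω₂+ω₃−ω₄ = -9.5000  →  vy = (0.1/4)·-9.5000 = -0.2375
−ω₁+ω₂−ω₃+ω₄ = 17.5000  →  ωz = (0.1/1.2800)·17.5000 = 1.3672

(0.2625, -0.2375, 1.3672)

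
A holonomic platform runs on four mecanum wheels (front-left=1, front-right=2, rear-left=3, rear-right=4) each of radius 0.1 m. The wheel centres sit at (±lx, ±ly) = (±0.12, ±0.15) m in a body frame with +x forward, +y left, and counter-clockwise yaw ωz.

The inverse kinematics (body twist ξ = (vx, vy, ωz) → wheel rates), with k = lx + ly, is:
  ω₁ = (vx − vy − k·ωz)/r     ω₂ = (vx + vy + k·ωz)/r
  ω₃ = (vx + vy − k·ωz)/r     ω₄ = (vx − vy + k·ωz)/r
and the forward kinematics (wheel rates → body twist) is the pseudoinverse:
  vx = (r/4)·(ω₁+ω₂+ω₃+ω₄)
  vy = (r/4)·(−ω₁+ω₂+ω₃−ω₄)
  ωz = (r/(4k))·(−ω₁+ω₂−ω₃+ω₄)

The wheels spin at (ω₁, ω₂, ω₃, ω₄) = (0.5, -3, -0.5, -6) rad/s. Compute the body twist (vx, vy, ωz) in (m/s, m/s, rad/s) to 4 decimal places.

(-0.2250, 0.0500, -0.8333)

k = lx + ly = 0.12 + 0.15 = 0.2700
ω₁+ω₂+ω₃+ω₄ = -9.0000  →  vx = (0.1/4)·-9.0000 = -0.2250
−ω₁+ω₂+ω₃−ω₄ = 2.0000  →  vy = (0.1/4)·2.0000 = 0.0500
−ω₁+ω₂−ω₃+ω₄ = -9.0000  →  ωz = (0.1/1.0800)·-9.0000 = -0.8333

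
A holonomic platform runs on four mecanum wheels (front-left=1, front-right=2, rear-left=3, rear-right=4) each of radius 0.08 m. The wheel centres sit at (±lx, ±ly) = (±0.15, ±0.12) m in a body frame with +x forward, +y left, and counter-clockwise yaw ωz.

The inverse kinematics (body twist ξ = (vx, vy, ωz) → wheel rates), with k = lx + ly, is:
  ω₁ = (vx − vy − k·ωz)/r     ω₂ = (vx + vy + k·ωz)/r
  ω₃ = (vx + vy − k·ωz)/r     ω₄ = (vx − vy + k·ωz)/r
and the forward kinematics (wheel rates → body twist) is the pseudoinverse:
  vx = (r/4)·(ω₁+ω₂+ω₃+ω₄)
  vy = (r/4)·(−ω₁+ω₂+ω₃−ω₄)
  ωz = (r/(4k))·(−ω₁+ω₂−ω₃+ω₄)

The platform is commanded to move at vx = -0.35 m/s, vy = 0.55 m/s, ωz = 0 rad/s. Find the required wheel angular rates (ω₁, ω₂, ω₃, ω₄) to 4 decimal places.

k = lx + ly = 0.15 + 0.12 = 0.2700;  k·ωz = 0.2700·0 = 0.0000
ω₁ (FL) = (vx − vy − k·ωz)/r = -0.9000/0.08 = -11.2500
ω₂ (FR) = (vx + vy + k·ωz)/r = 0.2000/0.08 = 2.5000
ω₃ (RL) = (vx + vy − k·ωz)/r = 0.2000/0.08 = 2.5000
ω₄ (RR) = (vx − vy + k·ωz)/r = -0.9000/0.08 = -11.2500

(-11.2500, 2.5000, 2.5000, -11.2500)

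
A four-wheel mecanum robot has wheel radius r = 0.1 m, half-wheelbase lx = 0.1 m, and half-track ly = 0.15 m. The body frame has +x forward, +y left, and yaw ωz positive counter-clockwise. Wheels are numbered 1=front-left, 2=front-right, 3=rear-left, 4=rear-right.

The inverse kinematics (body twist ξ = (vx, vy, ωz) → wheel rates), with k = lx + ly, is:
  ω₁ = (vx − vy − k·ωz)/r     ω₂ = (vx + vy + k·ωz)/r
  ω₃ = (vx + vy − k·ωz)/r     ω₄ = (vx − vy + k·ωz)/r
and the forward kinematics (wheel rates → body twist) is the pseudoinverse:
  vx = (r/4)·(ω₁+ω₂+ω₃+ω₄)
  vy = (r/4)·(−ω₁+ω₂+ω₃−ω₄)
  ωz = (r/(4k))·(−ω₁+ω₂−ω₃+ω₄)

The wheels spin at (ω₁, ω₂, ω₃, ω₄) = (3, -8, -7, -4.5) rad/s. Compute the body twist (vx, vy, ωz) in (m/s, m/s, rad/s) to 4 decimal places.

k = lx + ly = 0.1 + 0.15 = 0.2500
ω₁+ω₂+ω₃+ω₄ = -16.5000  →  vx = (0.1/4)·-16.5000 = -0.4125
−ω₁+ω₂+ω₃−ω₄ = -13.5000  →  vy = (0.1/4)·-13.5000 = -0.3375
−ω₁+ω₂−ω₃+ω₄ = -8.5000  →  ωz = (0.1/1.0000)·-8.5000 = -0.8500

(-0.4125, -0.3375, -0.8500)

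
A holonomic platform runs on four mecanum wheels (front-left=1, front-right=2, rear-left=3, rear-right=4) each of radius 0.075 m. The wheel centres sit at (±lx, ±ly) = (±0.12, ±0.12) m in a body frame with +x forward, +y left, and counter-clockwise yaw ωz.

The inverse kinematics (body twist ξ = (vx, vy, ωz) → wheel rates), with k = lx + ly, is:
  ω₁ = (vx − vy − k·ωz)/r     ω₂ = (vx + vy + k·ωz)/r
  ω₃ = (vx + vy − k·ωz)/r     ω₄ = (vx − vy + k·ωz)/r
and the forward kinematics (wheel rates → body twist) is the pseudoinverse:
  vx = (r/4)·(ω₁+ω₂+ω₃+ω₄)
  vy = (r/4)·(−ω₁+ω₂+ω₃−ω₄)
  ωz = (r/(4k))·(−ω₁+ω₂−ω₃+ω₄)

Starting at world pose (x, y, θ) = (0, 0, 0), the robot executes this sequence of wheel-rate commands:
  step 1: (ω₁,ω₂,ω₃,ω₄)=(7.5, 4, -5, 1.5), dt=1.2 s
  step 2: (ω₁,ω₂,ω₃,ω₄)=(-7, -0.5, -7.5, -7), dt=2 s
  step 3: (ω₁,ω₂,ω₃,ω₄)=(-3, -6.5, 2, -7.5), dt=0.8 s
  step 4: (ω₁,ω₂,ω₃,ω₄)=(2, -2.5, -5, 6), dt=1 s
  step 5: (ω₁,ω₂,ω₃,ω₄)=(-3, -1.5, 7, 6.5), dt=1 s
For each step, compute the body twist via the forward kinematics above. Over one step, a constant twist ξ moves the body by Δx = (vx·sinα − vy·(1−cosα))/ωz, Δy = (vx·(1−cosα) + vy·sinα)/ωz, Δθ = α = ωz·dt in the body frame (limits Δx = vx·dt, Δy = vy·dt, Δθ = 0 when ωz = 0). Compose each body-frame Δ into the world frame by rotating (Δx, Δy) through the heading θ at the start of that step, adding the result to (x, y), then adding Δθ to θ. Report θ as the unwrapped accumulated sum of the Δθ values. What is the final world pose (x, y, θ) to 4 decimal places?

(-0.4178, -0.7833, 1.1484)

step 1: ξ=(vx,vy,ωz)=(0.1500, -0.1875, 0.2344), dt=1.2 → body Δ=(0.2091, -0.1969, 0.2812) → world pose (0.2091, -0.1969, 0.2812)
step 2: ξ=(vx,vy,ωz)=(-0.4125, 0.1125, 0.5469), dt=2.0 → body Δ=(-0.7813, -0.2252, 1.0938) → world pose (-0.4791, -0.6301, 1.3750)
step 3: ξ=(vx,vy,ωz)=(-0.2812, 0.1125, -1.0156), dt=0.8 → body Δ=(-0.1665, 0.1669, -0.8125) → world pose (-0.6752, -0.7609, 0.5625)
step 4: ξ=(vx,vy,ωz)=(0.0094, -0.2906, 0.5078), dt=1.0 → body Δ=(0.0812, -0.2760, 0.5078) → world pose (-0.4593, -0.9511, 1.0703)
step 5: ξ=(vx,vy,ωz)=(0.1688, 0.0375, 0.0781), dt=1.0 → body Δ=(0.1671, 0.0441, 0.0781) → world pose (-0.4178, -0.7833, 1.1484)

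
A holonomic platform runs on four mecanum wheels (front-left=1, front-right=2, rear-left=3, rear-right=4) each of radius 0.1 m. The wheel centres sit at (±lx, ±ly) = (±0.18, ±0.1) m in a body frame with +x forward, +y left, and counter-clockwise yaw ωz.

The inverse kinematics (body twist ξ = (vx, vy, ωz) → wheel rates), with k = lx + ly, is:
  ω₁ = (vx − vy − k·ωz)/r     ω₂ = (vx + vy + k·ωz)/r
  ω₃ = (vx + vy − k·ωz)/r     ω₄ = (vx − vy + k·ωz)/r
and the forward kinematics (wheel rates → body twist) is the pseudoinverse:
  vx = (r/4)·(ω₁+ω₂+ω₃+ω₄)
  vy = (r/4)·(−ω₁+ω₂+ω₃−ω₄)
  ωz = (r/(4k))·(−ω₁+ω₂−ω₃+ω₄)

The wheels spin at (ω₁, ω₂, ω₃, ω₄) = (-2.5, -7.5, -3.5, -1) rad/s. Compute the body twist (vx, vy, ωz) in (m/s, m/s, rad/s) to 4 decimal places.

(-0.3625, -0.1875, -0.2232)

k = lx + ly = 0.18 + 0.1 = 0.2800
ω₁+ω₂+ω₃+ω₄ = -14.5000  →  vx = (0.1/4)·-14.5000 = -0.3625
−ω₁+ω₂+ω₃−ω₄ = -7.5000  →  vy = (0.1/4)·-7.5000 = -0.1875
−ω₁+ω₂−ω₃+ω₄ = -2.5000  →  ωz = (0.1/1.1200)·-2.5000 = -0.2232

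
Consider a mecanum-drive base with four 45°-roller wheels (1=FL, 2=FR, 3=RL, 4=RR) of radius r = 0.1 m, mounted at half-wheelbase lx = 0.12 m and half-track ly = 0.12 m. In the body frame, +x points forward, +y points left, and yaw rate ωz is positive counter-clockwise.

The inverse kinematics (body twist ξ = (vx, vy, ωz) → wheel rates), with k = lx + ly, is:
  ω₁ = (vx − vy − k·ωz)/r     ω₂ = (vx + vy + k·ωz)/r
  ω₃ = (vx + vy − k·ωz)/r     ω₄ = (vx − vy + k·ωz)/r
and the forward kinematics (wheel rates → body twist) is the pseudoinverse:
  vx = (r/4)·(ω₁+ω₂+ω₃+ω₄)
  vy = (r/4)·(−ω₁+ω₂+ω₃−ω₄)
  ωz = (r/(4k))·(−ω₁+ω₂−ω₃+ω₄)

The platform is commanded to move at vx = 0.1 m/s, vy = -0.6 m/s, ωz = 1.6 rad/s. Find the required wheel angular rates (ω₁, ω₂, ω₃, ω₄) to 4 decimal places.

(3.1600, -1.1600, -8.8400, 10.8400)

k = lx + ly = 0.12 + 0.12 = 0.2400;  k·ωz = 0.2400·1.6 = 0.3840
ω₁ (FL) = (vx − vy − k·ωz)/r = 0.3160/0.1 = 3.1600
ω₂ (FR) = (vx + vy + k·ωz)/r = -0.1160/0.1 = -1.1600
ω₃ (RL) = (vx + vy − k·ωz)/r = -0.8840/0.1 = -8.8400
ω₄ (RR) = (vx − vy + k·ωz)/r = 1.0840/0.1 = 10.8400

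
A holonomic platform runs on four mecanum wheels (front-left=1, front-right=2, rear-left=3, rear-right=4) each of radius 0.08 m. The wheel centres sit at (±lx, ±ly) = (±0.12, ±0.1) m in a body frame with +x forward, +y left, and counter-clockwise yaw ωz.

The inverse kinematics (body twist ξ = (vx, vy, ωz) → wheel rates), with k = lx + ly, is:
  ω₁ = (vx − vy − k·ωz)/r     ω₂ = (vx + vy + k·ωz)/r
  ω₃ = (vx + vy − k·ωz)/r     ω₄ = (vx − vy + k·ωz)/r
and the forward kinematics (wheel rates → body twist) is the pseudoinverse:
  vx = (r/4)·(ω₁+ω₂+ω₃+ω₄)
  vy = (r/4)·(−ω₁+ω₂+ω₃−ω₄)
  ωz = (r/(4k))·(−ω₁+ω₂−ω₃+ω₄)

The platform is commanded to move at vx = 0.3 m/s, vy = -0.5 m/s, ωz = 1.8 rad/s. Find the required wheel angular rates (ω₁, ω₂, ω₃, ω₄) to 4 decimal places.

(5.0500, 2.4500, -7.4500, 14.9500)

k = lx + ly = 0.12 + 0.1 = 0.2200;  k·ωz = 0.2200·1.8 = 0.3960
ω₁ (FL) = (vx − vy − k·ωz)/r = 0.4040/0.08 = 5.0500
ω₂ (FR) = (vx + vy + k·ωz)/r = 0.1960/0.08 = 2.4500
ω₃ (RL) = (vx + vy − k·ωz)/r = -0.5960/0.08 = -7.4500
ω₄ (RR) = (vx − vy + k·ωz)/r = 1.1960/0.08 = 14.9500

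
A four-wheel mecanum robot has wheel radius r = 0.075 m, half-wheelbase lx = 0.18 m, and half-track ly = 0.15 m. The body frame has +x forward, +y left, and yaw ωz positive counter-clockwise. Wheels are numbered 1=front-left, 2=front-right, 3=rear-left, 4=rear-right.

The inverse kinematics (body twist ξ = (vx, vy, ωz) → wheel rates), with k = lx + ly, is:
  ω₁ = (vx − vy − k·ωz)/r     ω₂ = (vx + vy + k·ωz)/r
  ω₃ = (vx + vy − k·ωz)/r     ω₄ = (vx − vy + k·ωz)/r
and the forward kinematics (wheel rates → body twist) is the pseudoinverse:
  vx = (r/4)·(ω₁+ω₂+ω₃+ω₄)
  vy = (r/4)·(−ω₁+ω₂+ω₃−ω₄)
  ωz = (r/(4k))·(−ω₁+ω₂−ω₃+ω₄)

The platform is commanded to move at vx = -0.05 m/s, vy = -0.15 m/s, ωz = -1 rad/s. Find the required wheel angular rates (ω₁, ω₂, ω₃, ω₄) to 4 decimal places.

(5.7333, -7.0667, 1.7333, -3.0667)

k = lx + ly = 0.18 + 0.15 = 0.3300;  k·ωz = 0.3300·-1 = -0.3300
ω₁ (FL) = (vx − vy − k·ωz)/r = 0.4300/0.075 = 5.7333
ω₂ (FR) = (vx + vy + k·ωz)/r = -0.5300/0.075 = -7.0667
ω₃ (RL) = (vx + vy − k·ωz)/r = 0.1300/0.075 = 1.7333
ω₄ (RR) = (vx − vy + k·ωz)/r = -0.2300/0.075 = -3.0667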